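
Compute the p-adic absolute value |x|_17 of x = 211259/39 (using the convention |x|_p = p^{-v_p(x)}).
|211259/39|_17 = 1/4913

Step 1 — compute v_17(x) by factoring powers of 17 out of the numerator and denominator: v_17(211259/39) = 3. Step 2 — apply |x|_p = p^{-v_p(x)} = 17^{-3} = 1/4913.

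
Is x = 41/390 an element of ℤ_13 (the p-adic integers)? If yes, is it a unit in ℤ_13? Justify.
x ∉ ℤ_13 (v_13(x) = -1 < 0)

ℤ_13 = {x ∈ ℚ_13 : v_13(x) ≥ 0} and ℤ_13^× = {x ∈ ℤ_13 : v_13(x) = 0}. Here v_13(41/390) = v_13(num) − v_13(den) = -1; compare against these criteria.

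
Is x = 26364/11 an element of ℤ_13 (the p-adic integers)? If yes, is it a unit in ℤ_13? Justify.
x ∈ ℤ_13 but not a unit; v_13(x) = 3 > 0

ℤ_13 = {x ∈ ℚ_13 : v_13(x) ≥ 0} and ℤ_13^× = {x ∈ ℤ_13 : v_13(x) = 0}. Here v_13(26364/11) = v_13(num) − v_13(den) = 3; compare against these criteria.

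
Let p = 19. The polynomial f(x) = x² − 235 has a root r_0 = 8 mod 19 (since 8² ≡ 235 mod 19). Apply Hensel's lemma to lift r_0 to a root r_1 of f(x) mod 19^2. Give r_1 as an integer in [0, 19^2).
r_1 = 312 (mod 361)

Hensel's recurrence: r_{i+1} = r_i − f(r_i)·(f′(r_i))^{-1} mod 19^{i+2}, with f′(x) = 2x. Iterate:
  r_0 = 8 (mod 19)
  r_1 = 312 (mod 361)
Final: r_1 = 312, and one checks f(r_1) ≡ 0 mod 19^2.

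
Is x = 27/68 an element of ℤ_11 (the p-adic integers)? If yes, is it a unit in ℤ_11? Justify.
x ∈ ℤ_11^× (unit); v_11(x) = 0

ℤ_11 = {x ∈ ℚ_11 : v_11(x) ≥ 0} and ℤ_11^× = {x ∈ ℤ_11 : v_11(x) = 0}. Here v_11(27/68) = v_11(num) − v_11(den) = 0; compare against these criteria.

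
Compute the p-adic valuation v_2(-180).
v_2(-180) = 2

v_2(n) is the largest exponent k such that 2^k divides n. Factor out: -180 = -2^2 · 45. (Sign doesn't affect v_p.) So v_2(-180) = 2.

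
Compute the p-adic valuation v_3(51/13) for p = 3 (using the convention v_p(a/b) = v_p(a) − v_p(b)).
v_3(51/13) = 1

Factor powers of 3 from the numerator and denominator of the reduced fraction: 51 = 3^1 · 17 and 13 = 3^0 · 13. Apply v_p(a/b) = v_p(a) − v_p(b): v_3(51/13) = 1 − 0 = 1.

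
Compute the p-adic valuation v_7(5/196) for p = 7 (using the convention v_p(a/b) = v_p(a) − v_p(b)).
v_7(5/196) = -2

Factor powers of 7 from the numerator and denominator of the reduced fraction: 5 = 7^0 · 5 and 196 = 7^2 · 4. Apply v_p(a/b) = v_p(a) − v_p(b): v_7(5/196) = 0 − 2 = -2.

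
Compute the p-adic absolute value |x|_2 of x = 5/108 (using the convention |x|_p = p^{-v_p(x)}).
|5/108|_2 = 4

Step 1 — compute v_2(x) by factoring powers of 2 out of the numerator and denominator: v_2(5/108) = -2. Step 2 — apply |x|_p = p^{-v_p(x)} = 2^{2} = 4.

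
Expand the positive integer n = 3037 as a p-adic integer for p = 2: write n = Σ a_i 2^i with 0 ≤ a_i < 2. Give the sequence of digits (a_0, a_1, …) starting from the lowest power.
(a_0, a_1, …) = (1, 0, 1, 1, 1, 0, 1, 1, 1, 1, 0, 1)

Repeated division by 2 gives the digits low-to-high: 3037 = 1 + 1·2^2 + 1·2^3 + 1·2^4 + 1·2^6 + 1·2^7 + 1·2^8 + 1·2^9 + 1·2^11. Digit sequence: (1, 0, 1, 1, 1, 0, 1, 1, 1, 1, 0, 1).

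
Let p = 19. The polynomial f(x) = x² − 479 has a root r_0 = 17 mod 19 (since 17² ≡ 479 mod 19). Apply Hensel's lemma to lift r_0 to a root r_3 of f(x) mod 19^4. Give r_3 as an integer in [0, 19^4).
r_3 = 511 (mod 130321)

Hensel's recurrence: r_{i+1} = r_i − f(r_i)·(f′(r_i))^{-1} mod 19^{i+2}, with f′(x) = 2x. Iterate:
  r_0 = 17 (mod 19)
  r_1 = 150 (mod 361)
  r_2 = 511 (mod 6859)
  r_3 = 511 (mod 130321)
Final: r_3 = 511, and one checks f(r_3) ≡ 0 mod 19^4.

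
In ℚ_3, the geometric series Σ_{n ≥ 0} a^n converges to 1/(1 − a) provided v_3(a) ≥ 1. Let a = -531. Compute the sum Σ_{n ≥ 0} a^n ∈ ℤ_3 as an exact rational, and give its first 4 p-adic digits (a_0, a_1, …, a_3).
Σ a^n = 1/(1 − a) = 1/532;  first 4 digits = (1, 0, 1, 1)

v_3(a) = 2 ≥ 1, so the series converges in ℤ_3 to 1/(1 − a) = 1/(1 − (-531)) = 1/532. Expand this rational in ℤ_3: compute digits iteratively via d_i = x_i mod 3, x_{i+1} = (x_i − d_i)/3. The first 4 digits are (1, 0, 1, 1).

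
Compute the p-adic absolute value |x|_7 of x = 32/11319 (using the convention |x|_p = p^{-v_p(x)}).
|32/11319|_7 = 343

Step 1 — compute v_7(x) by factoring powers of 7 out of the numerator and denominator: v_7(32/11319) = -3. Step 2 — apply |x|_p = p^{-v_p(x)} = 7^{3} = 343.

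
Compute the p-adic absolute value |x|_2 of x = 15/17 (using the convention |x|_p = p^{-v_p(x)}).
|15/17|_2 = 1

Step 1 — compute v_2(x) by factoring powers of 2 out of the numerator and denominator: v_2(15/17) = 0. Step 2 — apply |x|_p = p^{-v_p(x)} = 2^{0} = 1.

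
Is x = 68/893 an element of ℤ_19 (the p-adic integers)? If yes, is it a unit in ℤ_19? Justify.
x ∉ ℤ_19 (v_19(x) = -1 < 0)

ℤ_19 = {x ∈ ℚ_19 : v_19(x) ≥ 0} and ℤ_19^× = {x ∈ ℤ_19 : v_19(x) = 0}. Here v_19(68/893) = v_19(num) − v_19(den) = -1; compare against these criteria.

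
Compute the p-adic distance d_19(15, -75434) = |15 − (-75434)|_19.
d_19(15, -75434) = 1/6859

Step 1 — x − y = 15 − (-75434) = 75449. Step 2 — v_19(75449) = 3 (factor: 75449 = (19^3 · 11); the sign does not affect v_p). Step 3 — |x − y|_19 = 19^{-3} = 1/6859.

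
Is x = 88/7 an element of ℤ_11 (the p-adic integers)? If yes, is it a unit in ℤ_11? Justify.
x ∈ ℤ_11 but not a unit; v_11(x) = 1 > 0

ℤ_11 = {x ∈ ℚ_11 : v_11(x) ≥ 0} and ℤ_11^× = {x ∈ ℤ_11 : v_11(x) = 0}. Here v_11(88/7) = v_11(num) − v_11(den) = 1; compare against these criteria.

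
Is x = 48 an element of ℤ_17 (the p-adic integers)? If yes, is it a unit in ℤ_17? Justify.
x ∈ ℤ_17^× (unit); v_17(x) = 0

ℤ_17 = {x ∈ ℚ_17 : v_17(x) ≥ 0} and ℤ_17^× = {x ∈ ℤ_17 : v_17(x) = 0}. Here v_17(48) = v_17(num) − v_17(den) = 0; compare against these criteria.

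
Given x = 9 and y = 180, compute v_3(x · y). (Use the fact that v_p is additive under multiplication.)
v_3(1620) = 4

v_p(x) = 2 (factor: 9 = 3^2 · 1); v_p(y) = 2 (factor: 180 = 3^2 · 20). Additivity: v_p(xy) = v_p(x) + v_p(y) = 2 + 2 = 4. (Direct check: xy = 1620 = 3^4 · (20).)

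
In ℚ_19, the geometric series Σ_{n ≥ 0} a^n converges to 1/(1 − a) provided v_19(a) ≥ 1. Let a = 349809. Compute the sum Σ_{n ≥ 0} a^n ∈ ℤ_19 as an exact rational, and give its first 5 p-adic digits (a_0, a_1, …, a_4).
Σ a^n = 1/(1 − a) = -1/349808;  first 5 digits = (1, 0, 0, 13, 2)

v_19(a) = 3 ≥ 1, so the series converges in ℤ_19 to 1/(1 − a) = 1/(1 − 349809) = -1/349808. Expand this rational in ℤ_19: compute digits iteratively via d_i = x_i mod 19, x_{i+1} = (x_i − d_i)/19. The first 5 digits are (1, 0, 0, 13, 2).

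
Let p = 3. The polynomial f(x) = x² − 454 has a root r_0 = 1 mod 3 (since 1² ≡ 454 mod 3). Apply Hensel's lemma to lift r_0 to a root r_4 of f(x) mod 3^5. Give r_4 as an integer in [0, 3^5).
r_4 = 88 (mod 243)

Hensel's recurrence: r_{i+1} = r_i − f(r_i)·(f′(r_i))^{-1} mod 3^{i+2}, with f′(x) = 2x. Iterate:
  r_0 = 1 (mod 3)
  r_1 = 7 (mod 9)
  r_2 = 7 (mod 27)
  r_3 = 7 (mod 81)
  r_4 = 88 (mod 243)
Final: r_4 = 88, and one checks f(r_4) ≡ 0 mod 3^5.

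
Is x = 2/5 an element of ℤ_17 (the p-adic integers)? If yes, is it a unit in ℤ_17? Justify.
x ∈ ℤ_17^× (unit); v_17(x) = 0

ℤ_17 = {x ∈ ℚ_17 : v_17(x) ≥ 0} and ℤ_17^× = {x ∈ ℤ_17 : v_17(x) = 0}. Here v_17(2/5) = v_17(num) − v_17(den) = 0; compare against these criteria.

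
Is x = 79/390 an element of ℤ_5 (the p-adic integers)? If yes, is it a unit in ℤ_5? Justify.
x ∉ ℤ_5 (v_5(x) = -1 < 0)

ℤ_5 = {x ∈ ℚ_5 : v_5(x) ≥ 0} and ℤ_5^× = {x ∈ ℤ_5 : v_5(x) = 0}. Here v_5(79/390) = v_5(num) − v_5(den) = -1; compare against these criteria.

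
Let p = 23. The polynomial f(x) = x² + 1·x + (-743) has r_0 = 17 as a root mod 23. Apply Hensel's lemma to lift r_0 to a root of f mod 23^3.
r_2 = 6710 (mod 12167)

Hensel: r_{i+1} = r_i − f(r_i)·(f′(r_i))^{-1} mod 23^{i+2}, f′(x) = 2x + 1. Iterate:
  r_0 = 17 (mod 23)
  r_1 = 362 (mod 529)
  r_2 = 6710 (mod 12167)
Final: r = 6710 satisfies f(r) ≡ 0 mod 23^3.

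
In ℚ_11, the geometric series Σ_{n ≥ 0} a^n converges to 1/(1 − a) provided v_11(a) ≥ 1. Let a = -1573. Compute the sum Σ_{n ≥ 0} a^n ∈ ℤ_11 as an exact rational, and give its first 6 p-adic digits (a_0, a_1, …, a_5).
Σ a^n = 1/(1 − a) = 1/1574;  first 6 digits = (1, 0, 9, 9, 3, 4)

v_11(a) = 2 ≥ 1, so the series converges in ℤ_11 to 1/(1 − a) = 1/(1 − (-1573)) = 1/1574. Expand this rational in ℤ_11: compute digits iteratively via d_i = x_i mod 11, x_{i+1} = (x_i − d_i)/11. The first 6 digits are (1, 0, 9, 9, 3, 4).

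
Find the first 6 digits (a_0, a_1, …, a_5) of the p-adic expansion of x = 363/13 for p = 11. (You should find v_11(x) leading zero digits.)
(a_0, …, a_5) = (0, 0, 7, 7, 1, 10)

v_11(363/13) = 2, so a_0 = ... = a_1 = 0. Factor out: x = 11^2 · u with u = 3/13 a unit in ℤ_11. Expand u iteratively via a_{v+i} = u_i mod 11, u_{i+1} = (u_i − a_{v+i})/11:
  u_0 = 3/13;  a_2 = 7;  u_1 = (u_0 − 7)/11 = -8/13
  u_1 = -8/13;  a_3 = 7;  u_2 = (u_1 − 7)/11 = -9/13
  u_2 = -9/13;  a_4 = 1;  u_3 = (u_2 − 1)/11 = -2/13
  u_3 = -2/13;  a_5 = 10;  u_4 = (u_3 − 10)/11 = -12/13
Digits: (0, 0, 7, 7, 1, 10).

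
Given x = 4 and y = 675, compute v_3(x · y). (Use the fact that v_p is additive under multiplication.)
v_3(2700) = 3

v_p(x) = 0 (factor: 4 = 3^0 · 4); v_p(y) = 3 (factor: 675 = 3^3 · 25). Additivity: v_p(xy) = v_p(x) + v_p(y) = 0 + 3 = 3. (Direct check: xy = 2700 = 3^3 · (100).)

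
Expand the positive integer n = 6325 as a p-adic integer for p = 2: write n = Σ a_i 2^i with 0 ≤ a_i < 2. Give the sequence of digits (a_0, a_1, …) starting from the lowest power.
(a_0, a_1, …) = (1, 0, 1, 0, 1, 1, 0, 1, 0, 0, 0, 1, 1)

Repeated division by 2 gives the digits low-to-high: 6325 = 1 + 1·2^2 + 1·2^4 + 1·2^5 + 1·2^7 + 1·2^11 + 1·2^12. Digit sequence: (1, 0, 1, 0, 1, 1, 0, 1, 0, 0, 0, 1, 1).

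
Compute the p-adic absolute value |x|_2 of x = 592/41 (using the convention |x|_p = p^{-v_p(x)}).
|592/41|_2 = 1/16

Step 1 — compute v_2(x) by factoring powers of 2 out of the numerator and denominator: v_2(592/41) = 4. Step 2 — apply |x|_p = p^{-v_p(x)} = 2^{-4} = 1/16.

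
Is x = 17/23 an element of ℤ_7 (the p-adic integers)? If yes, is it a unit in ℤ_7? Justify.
x ∈ ℤ_7^× (unit); v_7(x) = 0

ℤ_7 = {x ∈ ℚ_7 : v_7(x) ≥ 0} and ℤ_7^× = {x ∈ ℤ_7 : v_7(x) = 0}. Here v_7(17/23) = v_7(num) − v_7(den) = 0; compare against these criteria.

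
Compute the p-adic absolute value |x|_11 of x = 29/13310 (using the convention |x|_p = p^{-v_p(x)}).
|29/13310|_11 = 1331

Step 1 — compute v_11(x) by factoring powers of 11 out of the numerator and denominator: v_11(29/13310) = -3. Step 2 — apply |x|_p = p^{-v_p(x)} = 11^{3} = 1331.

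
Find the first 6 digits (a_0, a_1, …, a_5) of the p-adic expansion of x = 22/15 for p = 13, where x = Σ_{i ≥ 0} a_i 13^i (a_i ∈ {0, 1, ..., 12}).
(a_0, …, a_5) = (11, 1, 12, 6, 9, 1)

v_13(22/15) = 0 (numerator and denominator both coprime to 13), so x ∈ ℤ_13^×. Compute digits iteratively via a_i = x_i mod 13, x_{i+1} = (x_i − a_i)/13, with x_0 = x:
  x_0 = 22/15;  a_0 = 11;  x_1 = (x_0 − 11)/13 = -11/15
  x_1 = -11/15;  a_1 = 1;  x_2 = (x_1 − 1)/13 = -2/15
  x_2 = -2/15;  a_2 = 12;  x_3 = (x_2 − 12)/13 = -14/15
  x_3 = -14/15;  a_3 = 6;  x_4 = (x_3 − 6)/13 = -8/15
  x_4 = -8/15;  a_4 = 9;  x_5 = (x_4 − 9)/13 = -11/15
  x_5 = -11/15;  a_5 = 1;  x_6 = (x_5 − 1)/13 = -2/15
Digits: (11, 1, 12, 6, 9, 1).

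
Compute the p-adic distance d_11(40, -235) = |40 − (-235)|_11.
d_11(40, -235) = 1/11

Step 1 — x − y = 40 − (-235) = 275. Step 2 — v_11(275) = 1 (factor: 275 = (11^1 · 25); the sign does not affect v_p). Step 3 — |x − y|_11 = 11^{-1} = 1/11.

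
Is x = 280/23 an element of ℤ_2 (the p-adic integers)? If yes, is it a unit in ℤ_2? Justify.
x ∈ ℤ_2 but not a unit; v_2(x) = 3 > 0

ℤ_2 = {x ∈ ℚ_2 : v_2(x) ≥ 0} and ℤ_2^× = {x ∈ ℤ_2 : v_2(x) = 0}. Here v_2(280/23) = v_2(num) − v_2(den) = 3; compare against these criteria.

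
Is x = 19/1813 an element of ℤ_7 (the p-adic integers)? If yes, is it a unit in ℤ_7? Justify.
x ∉ ℤ_7 (v_7(x) = -2 < 0)

ℤ_7 = {x ∈ ℚ_7 : v_7(x) ≥ 0} and ℤ_7^× = {x ∈ ℤ_7 : v_7(x) = 0}. Here v_7(19/1813) = v_7(num) − v_7(den) = -2; compare against these criteria.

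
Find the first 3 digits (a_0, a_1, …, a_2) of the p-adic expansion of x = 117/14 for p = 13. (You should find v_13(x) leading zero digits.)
(a_0, …, a_2) = (0, 9, 4)

v_13(117/14) = 1, so a_0 = ... = a_0 = 0. Factor out: x = 13^1 · u with u = 9/14 a unit in ℤ_13. Expand u iteratively via a_{v+i} = u_i mod 13, u_{i+1} = (u_i − a_{v+i})/13:
  u_0 = 9/14;  a_1 = 9;  u_1 = (u_0 − 9)/13 = -9/14
  u_1 = -9/14;  a_2 = 4;  u_2 = (u_1 − 4)/13 = -5/14
Digits: (0, 9, 4).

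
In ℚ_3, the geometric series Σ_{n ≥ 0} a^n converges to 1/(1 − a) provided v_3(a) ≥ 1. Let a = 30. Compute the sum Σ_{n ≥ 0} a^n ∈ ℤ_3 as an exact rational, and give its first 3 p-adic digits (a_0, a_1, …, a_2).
Σ a^n = 1/(1 − a) = -1/29;  first 3 digits = (1, 1, 1)

v_3(a) = 1 ≥ 1, so the series converges in ℤ_3 to 1/(1 − a) = 1/(1 − 30) = -1/29. Expand this rational in ℤ_3: compute digits iteratively via d_i = x_i mod 3, x_{i+1} = (x_i − d_i)/3. The first 3 digits are (1, 1, 1).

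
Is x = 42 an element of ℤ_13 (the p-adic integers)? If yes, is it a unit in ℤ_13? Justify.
x ∈ ℤ_13^× (unit); v_13(x) = 0

ℤ_13 = {x ∈ ℚ_13 : v_13(x) ≥ 0} and ℤ_13^× = {x ∈ ℤ_13 : v_13(x) = 0}. Here v_13(42) = v_13(num) − v_13(den) = 0; compare against these criteria.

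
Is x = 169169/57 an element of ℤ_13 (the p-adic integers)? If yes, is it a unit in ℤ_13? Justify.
x ∈ ℤ_13 but not a unit; v_13(x) = 3 > 0

ℤ_13 = {x ∈ ℚ_13 : v_13(x) ≥ 0} and ℤ_13^× = {x ∈ ℤ_13 : v_13(x) = 0}. Here v_13(169169/57) = v_13(num) − v_13(den) = 3; compare against these criteria.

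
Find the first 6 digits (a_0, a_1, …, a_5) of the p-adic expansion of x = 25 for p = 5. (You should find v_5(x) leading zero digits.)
(a_0, …, a_5) = (0, 0, 1, 0, 0, 0)

v_5(25) = 2, so a_0 = ... = a_1 = 0. Factor out: x = 5^2 · u with u = 1 a unit in ℤ_5. Expand u iteratively via a_{v+i} = u_i mod 5, u_{i+1} = (u_i − a_{v+i})/5:
  u_0 = 1;  a_2 = 1;  u_1 = (u_0 − 1)/5 = 0
  u_1 = 0;  a_3 = 0;  u_2 = (u_1 − 0)/5 = 0
  u_2 = 0;  a_4 = 0;  u_3 = (u_2 − 0)/5 = 0
  u_3 = 0;  a_5 = 0;  u_4 = (u_3 − 0)/5 = 0
Digits: (0, 0, 1, 0, 0, 0).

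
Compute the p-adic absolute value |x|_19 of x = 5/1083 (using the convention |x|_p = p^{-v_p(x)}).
|5/1083|_19 = 361

Step 1 — compute v_19(x) by factoring powers of 19 out of the numerator and denominator: v_19(5/1083) = -2. Step 2 — apply |x|_p = p^{-v_p(x)} = 19^{2} = 361.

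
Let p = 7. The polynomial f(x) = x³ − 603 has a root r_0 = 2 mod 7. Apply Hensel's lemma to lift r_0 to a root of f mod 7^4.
r_3 = 1689 (mod 2401)

Hensel: r_{i+1} = r_i − f(r_i)/f′(r_i) mod 7^{i+2}, where f′(x) = 3x². Iterate:
  r_0 = 2 (mod 7)
  r_1 = 23 (mod 49)
  r_2 = 317 (mod 343)
  r_3 = 1689 (mod 2401)
Final: r = 1689 with f(r) ≡ 0 mod 7^4.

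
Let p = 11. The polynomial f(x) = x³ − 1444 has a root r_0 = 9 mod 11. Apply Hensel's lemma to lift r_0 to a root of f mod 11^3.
r_2 = 119 (mod 1331)

Hensel: r_{i+1} = r_i − f(r_i)/f′(r_i) mod 11^{i+2}, where f′(x) = 3x². Iterate:
  r_0 = 9 (mod 11)
  r_1 = 119 (mod 121)
  r_2 = 119 (mod 1331)
Final: r = 119 with f(r) ≡ 0 mod 11^3.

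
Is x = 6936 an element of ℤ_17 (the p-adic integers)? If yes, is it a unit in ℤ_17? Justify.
x ∈ ℤ_17 but not a unit; v_17(x) = 2 > 0

ℤ_17 = {x ∈ ℚ_17 : v_17(x) ≥ 0} and ℤ_17^× = {x ∈ ℤ_17 : v_17(x) = 0}. Here v_17(6936) = v_17(num) − v_17(den) = 2; compare against these criteria.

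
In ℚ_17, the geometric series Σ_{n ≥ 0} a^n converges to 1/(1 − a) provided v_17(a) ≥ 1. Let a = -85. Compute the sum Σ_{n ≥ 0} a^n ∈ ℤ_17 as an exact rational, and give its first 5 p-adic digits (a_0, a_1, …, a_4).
Σ a^n = 1/(1 − a) = 1/86;  first 5 digits = (1, 12, 7, 12, 5)

v_17(a) = 1 ≥ 1, so the series converges in ℤ_17 to 1/(1 − a) = 1/(1 − (-85)) = 1/86. Expand this rational in ℤ_17: compute digits iteratively via d_i = x_i mod 17, x_{i+1} = (x_i − d_i)/17. The first 5 digits are (1, 12, 7, 12, 5).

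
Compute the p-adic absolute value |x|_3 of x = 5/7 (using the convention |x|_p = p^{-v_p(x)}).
|5/7|_3 = 1

Step 1 — compute v_3(x) by factoring powers of 3 out of the numerator and denominator: v_3(5/7) = 0. Step 2 — apply |x|_p = p^{-v_p(x)} = 3^{0} = 1.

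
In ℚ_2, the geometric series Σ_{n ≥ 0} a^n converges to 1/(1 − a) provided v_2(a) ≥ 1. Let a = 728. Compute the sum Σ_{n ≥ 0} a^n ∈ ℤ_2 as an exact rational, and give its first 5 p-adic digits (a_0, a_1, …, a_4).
Σ a^n = 1/(1 − a) = -1/727;  first 5 digits = (1, 0, 0, 1, 1)

v_2(a) = 3 ≥ 1, so the series converges in ℤ_2 to 1/(1 − a) = 1/(1 − 728) = -1/727. Expand this rational in ℤ_2: compute digits iteratively via d_i = x_i mod 2, x_{i+1} = (x_i − d_i)/2. The first 5 digits are (1, 0, 0, 1, 1).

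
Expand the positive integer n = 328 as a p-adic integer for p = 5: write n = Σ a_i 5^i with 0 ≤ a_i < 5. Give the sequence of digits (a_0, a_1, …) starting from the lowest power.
(a_0, a_1, …) = (3, 0, 3, 2)

Repeated division by 5 gives the digits low-to-high: 328 = 3 + 3·5^2 + 2·5^3. Digit sequence: (3, 0, 3, 2).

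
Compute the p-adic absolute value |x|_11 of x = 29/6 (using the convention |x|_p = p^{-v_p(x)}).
|29/6|_11 = 1

Step 1 — compute v_11(x) by factoring powers of 11 out of the numerator and denominator: v_11(29/6) = 0. Step 2 — apply |x|_p = p^{-v_p(x)} = 11^{0} = 1.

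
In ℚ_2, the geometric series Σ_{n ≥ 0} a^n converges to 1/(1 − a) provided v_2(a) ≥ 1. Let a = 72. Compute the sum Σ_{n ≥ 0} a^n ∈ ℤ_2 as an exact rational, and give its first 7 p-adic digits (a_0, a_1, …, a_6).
Σ a^n = 1/(1 − a) = -1/71;  first 7 digits = (1, 0, 0, 1, 0, 0, 0)

v_2(a) = 3 ≥ 1, so the series converges in ℤ_2 to 1/(1 − a) = 1/(1 − 72) = -1/71. Expand this rational in ℤ_2: compute digits iteratively via d_i = x_i mod 2, x_{i+1} = (x_i − d_i)/2. The first 7 digits are (1, 0, 0, 1, 0, 0, 0).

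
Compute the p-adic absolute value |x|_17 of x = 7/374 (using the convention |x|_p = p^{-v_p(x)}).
|7/374|_17 = 17

Step 1 — compute v_17(x) by factoring powers of 17 out of the numerator and denominator: v_17(7/374) = -1. Step 2 — apply |x|_p = p^{-v_p(x)} = 17^{1} = 17.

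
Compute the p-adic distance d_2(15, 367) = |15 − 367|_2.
d_2(15, 367) = 1/32

Step 1 — x − y = 15 − 367 = -352. Step 2 — v_2(-352) = 5 (factor: -352 = −(2^5 · 11); the sign does not affect v_p). Step 3 — |x − y|_2 = 2^{-5} = 1/32.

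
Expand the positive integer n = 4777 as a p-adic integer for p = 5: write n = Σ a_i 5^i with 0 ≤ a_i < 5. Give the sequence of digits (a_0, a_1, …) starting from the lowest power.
(a_0, a_1, …) = (2, 0, 1, 3, 2, 1)

Repeated division by 5 gives the digits low-to-high: 4777 = 2 + 1·5^2 + 3·5^3 + 2·5^4 + 1·5^5. Digit sequence: (2, 0, 1, 3, 2, 1).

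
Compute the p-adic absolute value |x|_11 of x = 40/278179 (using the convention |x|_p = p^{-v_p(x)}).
|40/278179|_11 = 14641

Step 1 — compute v_11(x) by factoring powers of 11 out of the numerator and denominator: v_11(40/278179) = -4. Step 2 — apply |x|_p = p^{-v_p(x)} = 11^{4} = 14641.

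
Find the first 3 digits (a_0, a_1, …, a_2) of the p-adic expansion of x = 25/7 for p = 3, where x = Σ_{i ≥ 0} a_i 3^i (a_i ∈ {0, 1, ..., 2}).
(a_0, …, a_2) = (1, 0, 2)

v_3(25/7) = 0 (numerator and denominator both coprime to 3), so x ∈ ℤ_3^×. Compute digits iteratively via a_i = x_i mod 3, x_{i+1} = (x_i − a_i)/3, with x_0 = x:
  x_0 = 25/7;  a_0 = 1;  x_1 = (x_0 − 1)/3 = 6/7
  x_1 = 6/7;  a_1 = 0;  x_2 = (x_1 − 0)/3 = 2/7
  x_2 = 2/7;  a_2 = 2;  x_3 = (x_2 − 2)/3 = -4/7
Digits: (1, 0, 2).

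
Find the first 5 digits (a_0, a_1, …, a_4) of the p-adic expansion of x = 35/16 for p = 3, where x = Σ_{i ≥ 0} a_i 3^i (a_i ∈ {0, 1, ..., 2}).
(a_0, …, a_4) = (2, 1, 1, 2, 2)

v_3(35/16) = 0 (numerator and denominator both coprime to 3), so x ∈ ℤ_3^×. Compute digits iteratively via a_i = x_i mod 3, x_{i+1} = (x_i − a_i)/3, with x_0 = x:
  x_0 = 35/16;  a_0 = 2;  x_1 = (x_0 − 2)/3 = 1/16
  x_1 = 1/16;  a_1 = 1;  x_2 = (x_1 − 1)/3 = -5/16
  x_2 = -5/16;  a_2 = 1;  x_3 = (x_2 − 1)/3 = -7/16
  x_3 = -7/16;  a_3 = 2;  x_4 = (x_3 − 2)/3 = -13/16
  x_4 = -13/16;  a_4 = 2;  x_5 = (x_4 − 2)/3 = -15/16
Digits: (2, 1, 1, 2, 2).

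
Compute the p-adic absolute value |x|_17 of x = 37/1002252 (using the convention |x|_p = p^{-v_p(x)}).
|37/1002252|_17 = 83521

Step 1 — compute v_17(x) by factoring powers of 17 out of the numerator and denominator: v_17(37/1002252) = -4. Step 2 — apply |x|_p = p^{-v_p(x)} = 17^{4} = 83521.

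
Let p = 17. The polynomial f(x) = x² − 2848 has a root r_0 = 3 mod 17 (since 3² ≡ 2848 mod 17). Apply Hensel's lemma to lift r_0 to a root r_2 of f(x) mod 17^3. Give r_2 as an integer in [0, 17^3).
r_2 = 4763 (mod 4913)

Hensel's recurrence: r_{i+1} = r_i − f(r_i)·(f′(r_i))^{-1} mod 17^{i+2}, with f′(x) = 2x. Iterate:
  r_0 = 3 (mod 17)
  r_1 = 139 (mod 289)
  r_2 = 4763 (mod 4913)
Final: r_2 = 4763, and one checks f(r_2) ≡ 0 mod 17^3.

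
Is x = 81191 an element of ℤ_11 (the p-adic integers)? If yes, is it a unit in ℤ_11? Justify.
x ∈ ℤ_11 but not a unit; v_11(x) = 3 > 0

ℤ_11 = {x ∈ ℚ_11 : v_11(x) ≥ 0} and ℤ_11^× = {x ∈ ℤ_11 : v_11(x) = 0}. Here v_11(81191) = v_11(num) − v_11(den) = 3; compare against these criteria.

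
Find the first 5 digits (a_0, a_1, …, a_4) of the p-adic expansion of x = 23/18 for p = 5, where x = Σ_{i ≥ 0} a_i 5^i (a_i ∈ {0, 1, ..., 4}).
(a_0, …, a_4) = (1, 2, 1, 0, 3)

v_5(23/18) = 0 (numerator and denominator both coprime to 5), so x ∈ ℤ_5^×. Compute digits iteratively via a_i = x_i mod 5, x_{i+1} = (x_i − a_i)/5, with x_0 = x:
  x_0 = 23/18;  a_0 = 1;  x_1 = (x_0 − 1)/5 = 1/18
  x_1 = 1/18;  a_1 = 2;  x_2 = (x_1 − 2)/5 = -7/18
  x_2 = -7/18;  a_2 = 1;  x_3 = (x_2 − 1)/5 = -5/18
  x_3 = -5/18;  a_3 = 0;  x_4 = (x_3 − 0)/5 = -1/18
  x_4 = -1/18;  a_4 = 3;  x_5 = (x_4 − 3)/5 = -11/18
Digits: (1, 2, 1, 0, 3).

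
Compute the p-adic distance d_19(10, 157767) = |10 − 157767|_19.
d_19(10, 157767) = 1/6859

Step 1 — x − y = 10 − 157767 = -157757. Step 2 — v_19(-157757) = 3 (factor: -157757 = −(19^3 · 23); the sign does not affect v_p). Step 3 — |x − y|_19 = 19^{-3} = 1/6859.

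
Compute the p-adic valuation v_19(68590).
v_19(68590) = 3

v_19(n) is the largest exponent k such that 19^k divides n. Factor out: 68590 = 19^3 · 10. (Sign doesn't affect v_p.) So v_19(68590) = 3.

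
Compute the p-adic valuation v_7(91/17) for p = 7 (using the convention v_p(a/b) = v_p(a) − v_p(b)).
v_7(91/17) = 1

Factor powers of 7 from the numerator and denominator of the reduced fraction: 91 = 7^1 · 13 and 17 = 7^0 · 17. Apply v_p(a/b) = v_p(a) − v_p(b): v_7(91/17) = 1 − 0 = 1.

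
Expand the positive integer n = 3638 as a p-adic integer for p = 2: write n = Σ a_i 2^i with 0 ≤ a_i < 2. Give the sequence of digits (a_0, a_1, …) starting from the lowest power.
(a_0, a_1, …) = (0, 1, 1, 0, 1, 1, 0, 0, 0, 1, 1, 1)

Repeated division by 2 gives the digits low-to-high: 3638 = 1·2^1 + 1·2^2 + 1·2^4 + 1·2^5 + 1·2^9 + 1·2^10 + 1·2^11. Digit sequence: (0, 1, 1, 0, 1, 1, 0, 0, 0, 1, 1, 1).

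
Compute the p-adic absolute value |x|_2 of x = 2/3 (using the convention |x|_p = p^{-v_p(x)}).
|2/3|_2 = 1/2

Step 1 — compute v_2(x) by factoring powers of 2 out of the numerator and denominator: v_2(2/3) = 1. Step 2 — apply |x|_p = p^{-v_p(x)} = 2^{-1} = 1/2.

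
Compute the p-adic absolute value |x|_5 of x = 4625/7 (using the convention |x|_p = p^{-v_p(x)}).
|4625/7|_5 = 1/125

Step 1 — compute v_5(x) by factoring powers of 5 out of the numerator and denominator: v_5(4625/7) = 3. Step 2 — apply |x|_p = p^{-v_p(x)} = 5^{-3} = 1/125.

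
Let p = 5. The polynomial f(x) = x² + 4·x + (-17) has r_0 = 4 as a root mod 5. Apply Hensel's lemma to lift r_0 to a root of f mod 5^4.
r_3 = 459 (mod 625)

Hensel: r_{i+1} = r_i − f(r_i)·(f′(r_i))^{-1} mod 5^{i+2}, f′(x) = 2x + 4. Iterate:
  r_0 = 4 (mod 5)
  r_1 = 9 (mod 25)
  r_2 = 84 (mod 125)
  r_3 = 459 (mod 625)
Final: r = 459 satisfies f(r) ≡ 0 mod 5^4.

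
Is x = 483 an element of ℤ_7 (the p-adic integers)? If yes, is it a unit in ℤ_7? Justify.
x ∈ ℤ_7 but not a unit; v_7(x) = 1 > 0

ℤ_7 = {x ∈ ℚ_7 : v_7(x) ≥ 0} and ℤ_7^× = {x ∈ ℤ_7 : v_7(x) = 0}. Here v_7(483) = v_7(num) − v_7(den) = 1; compare against these criteria.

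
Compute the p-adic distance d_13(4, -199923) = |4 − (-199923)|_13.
d_13(4, -199923) = 1/28561

Step 1 — x − y = 4 − (-199923) = 199927. Step 2 — v_13(199927) = 4 (factor: 199927 = (13^4 · 7); the sign does not affect v_p). Step 3 — |x − y|_13 = 13^{-4} = 1/28561.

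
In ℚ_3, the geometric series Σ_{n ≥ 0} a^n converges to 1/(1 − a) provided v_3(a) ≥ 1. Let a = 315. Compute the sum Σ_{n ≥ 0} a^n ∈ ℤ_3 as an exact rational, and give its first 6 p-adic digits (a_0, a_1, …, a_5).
Σ a^n = 1/(1 − a) = -1/314;  first 6 digits = (1, 0, 2, 2, 1, 1)

v_3(a) = 2 ≥ 1, so the series converges in ℤ_3 to 1/(1 − a) = 1/(1 − 315) = -1/314. Expand this rational in ℤ_3: compute digits iteratively via d_i = x_i mod 3, x_{i+1} = (x_i − d_i)/3. The first 6 digits are (1, 0, 2, 2, 1, 1).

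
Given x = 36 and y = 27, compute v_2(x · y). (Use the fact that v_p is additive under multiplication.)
v_2(972) = 2

v_p(x) = 2 (factor: 36 = 2^2 · 9); v_p(y) = 0 (factor: 27 = 2^0 · 27). Additivity: v_p(xy) = v_p(x) + v_p(y) = 2 + 0 = 2. (Direct check: xy = 972 = 2^2 · (243).)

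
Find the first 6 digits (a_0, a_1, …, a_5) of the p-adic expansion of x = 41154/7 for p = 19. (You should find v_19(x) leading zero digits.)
(a_0, …, a_5) = (0, 0, 0, 9, 5, 16)

v_19(41154/7) = 3, so a_0 = ... = a_2 = 0. Factor out: x = 19^3 · u with u = 6/7 a unit in ℤ_19. Expand u iteratively via a_{v+i} = u_i mod 19, u_{i+1} = (u_i − a_{v+i})/19:
  u_0 = 6/7;  a_3 = 9;  u_1 = (u_0 − 9)/19 = -3/7
  u_1 = -3/7;  a_4 = 5;  u_2 = (u_1 − 5)/19 = -2/7
  u_2 = -2/7;  a_5 = 16;  u_3 = (u_2 − 16)/19 = -6/7
Digits: (0, 0, 0, 9, 5, 16).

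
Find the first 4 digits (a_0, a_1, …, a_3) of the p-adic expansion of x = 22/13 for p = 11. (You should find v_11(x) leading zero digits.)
(a_0, …, a_3) = (0, 1, 5, 8)

v_11(22/13) = 1, so a_0 = ... = a_0 = 0. Factor out: x = 11^1 · u with u = 2/13 a unit in ℤ_11. Expand u iteratively via a_{v+i} = u_i mod 11, u_{i+1} = (u_i − a_{v+i})/11:
  u_0 = 2/13;  a_1 = 1;  u_1 = (u_0 − 1)/11 = -1/13
  u_1 = -1/13;  a_2 = 5;  u_2 = (u_1 − 5)/11 = -6/13
  u_2 = -6/13;  a_3 = 8;  u_3 = (u_2 − 8)/11 = -10/13
Digits: (0, 1, 5, 8).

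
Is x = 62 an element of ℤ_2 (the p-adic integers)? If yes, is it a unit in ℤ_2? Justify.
x ∈ ℤ_2 but not a unit; v_2(x) = 1 > 0

ℤ_2 = {x ∈ ℚ_2 : v_2(x) ≥ 0} and ℤ_2^× = {x ∈ ℤ_2 : v_2(x) = 0}. Here v_2(62) = v_2(num) − v_2(den) = 1; compare against these criteria.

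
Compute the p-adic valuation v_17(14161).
v_17(14161) = 2

v_17(n) is the largest exponent k such that 17^k divides n. Factor out: 14161 = 17^2 · 49. (Sign doesn't affect v_p.) So v_17(14161) = 2.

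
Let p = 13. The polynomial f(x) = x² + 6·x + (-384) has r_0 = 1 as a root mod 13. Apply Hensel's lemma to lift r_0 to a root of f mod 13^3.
r_2 = 1886 (mod 2197)

Hensel: r_{i+1} = r_i − f(r_i)·(f′(r_i))^{-1} mod 13^{i+2}, f′(x) = 2x + 6. Iterate:
  r_0 = 1 (mod 13)
  r_1 = 27 (mod 169)
  r_2 = 1886 (mod 2197)
Final: r = 1886 satisfies f(r) ≡ 0 mod 13^3.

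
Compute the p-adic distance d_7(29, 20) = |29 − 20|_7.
d_7(29, 20) = 1

Step 1 — x − y = 29 − 20 = 9. Step 2 — v_7(9) = 0 (factor: 9 = (7^0 · 9); the sign does not affect v_p). Step 3 — |x − y|_7 = 7^{0} = 1.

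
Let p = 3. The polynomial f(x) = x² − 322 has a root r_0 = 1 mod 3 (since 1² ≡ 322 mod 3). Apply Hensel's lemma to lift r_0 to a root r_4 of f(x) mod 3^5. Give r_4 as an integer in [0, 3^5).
r_4 = 184 (mod 243)

Hensel's recurrence: r_{i+1} = r_i − f(r_i)·(f′(r_i))^{-1} mod 3^{i+2}, with f′(x) = 2x. Iterate:
  r_0 = 1 (mod 3)
  r_1 = 4 (mod 9)
  r_2 = 22 (mod 27)
  r_3 = 22 (mod 81)
  r_4 = 184 (mod 243)
Final: r_4 = 184, and one checks f(r_4) ≡ 0 mod 3^5.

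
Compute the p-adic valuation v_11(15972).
v_11(15972) = 3

v_11(n) is the largest exponent k such that 11^k divides n. Factor out: 15972 = 11^3 · 12. (Sign doesn't affect v_p.) So v_11(15972) = 3.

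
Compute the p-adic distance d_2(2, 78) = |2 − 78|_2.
d_2(2, 78) = 1/4

Step 1 — x − y = 2 − 78 = -76. Step 2 — v_2(-76) = 2 (factor: -76 = −(2^2 · 19); the sign does not affect v_p). Step 3 — |x − y|_2 = 2^{-2} = 1/4.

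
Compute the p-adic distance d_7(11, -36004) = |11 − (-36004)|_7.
d_7(11, -36004) = 1/2401

Step 1 — x − y = 11 − (-36004) = 36015. Step 2 — v_7(36015) = 4 (factor: 36015 = (7^4 · 15); the sign does not affect v_p). Step 3 — |x − y|_7 = 7^{-4} = 1/2401.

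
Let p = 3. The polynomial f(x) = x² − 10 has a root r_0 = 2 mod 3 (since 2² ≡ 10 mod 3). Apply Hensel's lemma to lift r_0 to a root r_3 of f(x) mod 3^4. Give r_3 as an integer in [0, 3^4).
r_3 = 35 (mod 81)

Hensel's recurrence: r_{i+1} = r_i − f(r_i)·(f′(r_i))^{-1} mod 3^{i+2}, with f′(x) = 2x. Iterate:
  r_0 = 2 (mod 3)
  r_1 = 8 (mod 9)
  r_2 = 8 (mod 27)
  r_3 = 35 (mod 81)
Final: r_3 = 35, and one checks f(r_3) ≡ 0 mod 3^4.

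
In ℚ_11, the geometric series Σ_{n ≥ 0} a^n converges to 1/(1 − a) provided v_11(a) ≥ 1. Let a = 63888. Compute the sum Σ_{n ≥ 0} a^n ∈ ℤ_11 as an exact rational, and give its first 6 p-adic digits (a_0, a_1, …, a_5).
Σ a^n = 1/(1 − a) = -1/63887;  first 6 digits = (1, 0, 0, 4, 4, 0)

v_11(a) = 3 ≥ 1, so the series converges in ℤ_11 to 1/(1 − a) = 1/(1 − 63888) = -1/63887. Expand this rational in ℤ_11: compute digits iteratively via d_i = x_i mod 11, x_{i+1} = (x_i − d_i)/11. The first 6 digits are (1, 0, 0, 4, 4, 0).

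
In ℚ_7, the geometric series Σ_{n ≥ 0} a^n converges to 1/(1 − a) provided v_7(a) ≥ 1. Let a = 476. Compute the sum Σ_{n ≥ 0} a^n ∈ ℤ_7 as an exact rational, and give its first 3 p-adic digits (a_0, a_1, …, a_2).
Σ a^n = 1/(1 − a) = -1/475;  first 3 digits = (1, 5, 6)

v_7(a) = 1 ≥ 1, so the series converges in ℤ_7 to 1/(1 − a) = 1/(1 − 476) = -1/475. Expand this rational in ℤ_7: compute digits iteratively via d_i = x_i mod 7, x_{i+1} = (x_i − d_i)/7. The first 3 digits are (1, 5, 6).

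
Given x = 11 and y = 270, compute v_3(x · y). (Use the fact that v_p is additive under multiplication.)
v_3(2970) = 3

v_p(x) = 0 (factor: 11 = 3^0 · 11); v_p(y) = 3 (factor: 270 = 3^3 · 10). Additivity: v_p(xy) = v_p(x) + v_p(y) = 0 + 3 = 3. (Direct check: xy = 2970 = 3^3 · (110).)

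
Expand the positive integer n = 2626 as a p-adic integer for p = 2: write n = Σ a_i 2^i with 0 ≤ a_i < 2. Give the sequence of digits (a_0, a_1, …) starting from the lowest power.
(a_0, a_1, …) = (0, 1, 0, 0, 0, 0, 1, 0, 0, 1, 0, 1)

Repeated division by 2 gives the digits low-to-high: 2626 = 1·2^1 + 1·2^6 + 1·2^9 + 1·2^11. Digit sequence: (0, 1, 0, 0, 0, 0, 1, 0, 0, 1, 0, 1).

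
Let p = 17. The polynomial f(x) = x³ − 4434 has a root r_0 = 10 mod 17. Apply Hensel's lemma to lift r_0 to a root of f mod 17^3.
r_2 = 979 (mod 4913)

Hensel: r_{i+1} = r_i − f(r_i)/f′(r_i) mod 17^{i+2}, where f′(x) = 3x². Iterate:
  r_0 = 10 (mod 17)
  r_1 = 112 (mod 289)
  r_2 = 979 (mod 4913)
Final: r = 979 with f(r) ≡ 0 mod 17^3.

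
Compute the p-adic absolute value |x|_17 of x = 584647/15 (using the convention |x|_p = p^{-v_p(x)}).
|584647/15|_17 = 1/83521

Step 1 — compute v_17(x) by factoring powers of 17 out of the numerator and denominator: v_17(584647/15) = 4. Step 2 — apply |x|_p = p^{-v_p(x)} = 17^{-4} = 1/83521.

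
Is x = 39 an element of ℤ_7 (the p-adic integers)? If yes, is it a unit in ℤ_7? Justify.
x ∈ ℤ_7^× (unit); v_7(x) = 0

ℤ_7 = {x ∈ ℚ_7 : v_7(x) ≥ 0} and ℤ_7^× = {x ∈ ℤ_7 : v_7(x) = 0}. Here v_7(39) = v_7(num) − v_7(den) = 0; compare against these criteria.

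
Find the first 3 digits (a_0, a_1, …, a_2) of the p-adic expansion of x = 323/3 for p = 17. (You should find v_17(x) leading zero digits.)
(a_0, …, a_2) = (0, 12, 11)

v_17(323/3) = 1, so a_0 = ... = a_0 = 0. Factor out: x = 17^1 · u with u = 19/3 a unit in ℤ_17. Expand u iteratively via a_{v+i} = u_i mod 17, u_{i+1} = (u_i − a_{v+i})/17:
  u_0 = 19/3;  a_1 = 12;  u_1 = (u_0 − 12)/17 = -1/3
  u_1 = -1/3;  a_2 = 11;  u_2 = (u_1 − 11)/17 = -2/3
Digits: (0, 12, 11).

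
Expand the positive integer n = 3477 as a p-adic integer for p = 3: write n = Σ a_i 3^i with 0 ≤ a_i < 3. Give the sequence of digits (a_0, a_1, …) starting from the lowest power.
(a_0, a_1, …) = (0, 1, 2, 2, 0, 2, 1, 1)

Repeated division by 3 gives the digits low-to-high: 3477 = 1·3^1 + 2·3^2 + 2·3^3 + 2·3^5 + 1·3^6 + 1·3^7. Digit sequence: (0, 1, 2, 2, 0, 2, 1, 1).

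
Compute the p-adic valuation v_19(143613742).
v_19(143613742) = 5

v_19(n) is the largest exponent k such that 19^k divides n. Factor out: 143613742 = 19^5 · 58. (Sign doesn't affect v_p.) So v_19(143613742) = 5.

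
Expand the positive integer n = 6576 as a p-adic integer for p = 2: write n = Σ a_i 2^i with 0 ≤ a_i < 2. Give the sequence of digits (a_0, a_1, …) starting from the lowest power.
(a_0, a_1, …) = (0, 0, 0, 0, 1, 1, 0, 1, 1, 0, 0, 1, 1)

Repeated division by 2 gives the digits low-to-high: 6576 = 1·2^4 + 1·2^5 + 1·2^7 + 1·2^8 + 1·2^11 + 1·2^12. Digit sequence: (0, 0, 0, 0, 1, 1, 0, 1, 1, 0, 0, 1, 1).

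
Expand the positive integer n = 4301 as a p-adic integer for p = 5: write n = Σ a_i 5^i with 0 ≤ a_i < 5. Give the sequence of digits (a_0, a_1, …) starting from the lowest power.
(a_0, a_1, …) = (1, 0, 2, 4, 1, 1)

Repeated division by 5 gives the digits low-to-high: 4301 = 1 + 2·5^2 + 4·5^3 + 1·5^4 + 1·5^5. Digit sequence: (1, 0, 2, 4, 1, 1).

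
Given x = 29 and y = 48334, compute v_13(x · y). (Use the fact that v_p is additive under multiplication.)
v_13(1401686) = 3

v_p(x) = 0 (factor: 29 = 13^0 · 29); v_p(y) = 3 (factor: 48334 = 13^3 · 22). Additivity: v_p(xy) = v_p(x) + v_p(y) = 0 + 3 = 3. (Direct check: xy = 1401686 = 13^3 · (638).)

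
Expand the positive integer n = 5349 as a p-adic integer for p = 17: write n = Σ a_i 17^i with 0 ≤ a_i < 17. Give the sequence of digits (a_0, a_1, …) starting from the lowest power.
(a_0, a_1, …) = (11, 8, 1, 1)

Repeated division by 17 gives the digits low-to-high: 5349 = 11 + 8·17^1 + 1·17^2 + 1·17^3. Digit sequence: (11, 8, 1, 1).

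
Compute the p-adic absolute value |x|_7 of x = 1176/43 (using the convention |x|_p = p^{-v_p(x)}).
|1176/43|_7 = 1/49

Step 1 — compute v_7(x) by factoring powers of 7 out of the numerator and denominator: v_7(1176/43) = 2. Step 2 — apply |x|_p = p^{-v_p(x)} = 7^{-2} = 1/49.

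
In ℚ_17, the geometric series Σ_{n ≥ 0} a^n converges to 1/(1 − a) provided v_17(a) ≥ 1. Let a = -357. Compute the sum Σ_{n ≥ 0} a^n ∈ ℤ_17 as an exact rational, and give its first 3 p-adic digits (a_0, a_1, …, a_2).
Σ a^n = 1/(1 − a) = 1/358;  first 3 digits = (1, 13, 14)

v_17(a) = 1 ≥ 1, so the series converges in ℤ_17 to 1/(1 − a) = 1/(1 − (-357)) = 1/358. Expand this rational in ℤ_17: compute digits iteratively via d_i = x_i mod 17, x_{i+1} = (x_i − d_i)/17. The first 3 digits are (1, 13, 14).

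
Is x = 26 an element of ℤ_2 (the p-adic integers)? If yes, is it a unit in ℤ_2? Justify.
x ∈ ℤ_2 but not a unit; v_2(x) = 1 > 0

ℤ_2 = {x ∈ ℚ_2 : v_2(x) ≥ 0} and ℤ_2^× = {x ∈ ℤ_2 : v_2(x) = 0}. Here v_2(26) = v_2(num) − v_2(den) = 1; compare against these criteria.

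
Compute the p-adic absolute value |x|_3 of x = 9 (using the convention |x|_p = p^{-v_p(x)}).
|9|_3 = 1/9

Step 1 — compute v_3(x) by factoring powers of 3 out of the numerator and denominator: v_3(9) = 2. Step 2 — apply |x|_p = p^{-v_p(x)} = 3^{-2} = 1/9.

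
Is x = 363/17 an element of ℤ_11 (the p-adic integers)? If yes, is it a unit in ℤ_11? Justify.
x ∈ ℤ_11 but not a unit; v_11(x) = 2 > 0

ℤ_11 = {x ∈ ℚ_11 : v_11(x) ≥ 0} and ℤ_11^× = {x ∈ ℤ_11 : v_11(x) = 0}. Here v_11(363/17) = v_11(num) − v_11(den) = 2; compare against these criteria.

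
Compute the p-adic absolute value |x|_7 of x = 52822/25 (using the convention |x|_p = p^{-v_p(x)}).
|52822/25|_7 = 1/2401

Step 1 — compute v_7(x) by factoring powers of 7 out of the numerator and denominator: v_7(52822/25) = 4. Step 2 — apply |x|_p = p^{-v_p(x)} = 7^{-4} = 1/2401.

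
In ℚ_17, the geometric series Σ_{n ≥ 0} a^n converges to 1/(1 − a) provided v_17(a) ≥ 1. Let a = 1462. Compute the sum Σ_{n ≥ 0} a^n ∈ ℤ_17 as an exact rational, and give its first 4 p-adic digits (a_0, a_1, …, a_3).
Σ a^n = 1/(1 − a) = -1/1461;  first 4 digits = (1, 1, 6, 11)

v_17(a) = 1 ≥ 1, so the series converges in ℤ_17 to 1/(1 − a) = 1/(1 − 1462) = -1/1461. Expand this rational in ℤ_17: compute digits iteratively via d_i = x_i mod 17, x_{i+1} = (x_i − d_i)/17. The first 4 digits are (1, 1, 6, 11).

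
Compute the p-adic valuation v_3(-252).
v_3(-252) = 2

v_3(n) is the largest exponent k such that 3^k divides n. Factor out: -252 = -3^2 · 28. (Sign doesn't affect v_p.) So v_3(-252) = 2.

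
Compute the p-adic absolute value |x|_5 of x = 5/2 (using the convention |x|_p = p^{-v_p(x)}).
|5/2|_5 = 1/5

Step 1 — compute v_5(x) by factoring powers of 5 out of the numerator and denominator: v_5(5/2) = 1. Step 2 — apply |x|_p = p^{-v_p(x)} = 5^{-1} = 1/5.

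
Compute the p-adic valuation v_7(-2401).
v_7(-2401) = 4

v_7(n) is the largest exponent k such that 7^k divides n. Factor out: -2401 = -7^4 · 1. (Sign doesn't affect v_p.) So v_7(-2401) = 4.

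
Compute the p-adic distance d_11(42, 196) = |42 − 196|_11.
d_11(42, 196) = 1/11

Step 1 — x − y = 42 − 196 = -154. Step 2 — v_11(-154) = 1 (factor: -154 = −(11^1 · 14); the sign does not affect v_p). Step 3 — |x − y|_11 = 11^{-1} = 1/11.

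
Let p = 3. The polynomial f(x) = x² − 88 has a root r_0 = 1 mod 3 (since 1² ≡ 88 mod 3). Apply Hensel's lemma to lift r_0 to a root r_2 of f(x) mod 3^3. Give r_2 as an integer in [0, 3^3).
r_2 = 13 (mod 27)

Hensel's recurrence: r_{i+1} = r_i − f(r_i)·(f′(r_i))^{-1} mod 3^{i+2}, with f′(x) = 2x. Iterate:
  r_0 = 1 (mod 3)
  r_1 = 4 (mod 9)
  r_2 = 13 (mod 27)
Final: r_2 = 13, and one checks f(r_2) ≡ 0 mod 3^3.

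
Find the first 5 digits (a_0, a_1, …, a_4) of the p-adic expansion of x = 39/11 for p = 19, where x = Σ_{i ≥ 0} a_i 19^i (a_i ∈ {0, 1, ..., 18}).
(a_0, …, a_4) = (7, 5, 17, 6, 10)

v_19(39/11) = 0 (numerator and denominator both coprime to 19), so x ∈ ℤ_19^×. Compute digits iteratively via a_i = x_i mod 19, x_{i+1} = (x_i − a_i)/19, with x_0 = x:
  x_0 = 39/11;  a_0 = 7;  x_1 = (x_0 − 7)/19 = -2/11
  x_1 = -2/11;  a_1 = 5;  x_2 = (x_1 − 5)/19 = -3/11
  x_2 = -3/11;  a_2 = 17;  x_3 = (x_2 − 17)/19 = -10/11
  x_3 = -10/11;  a_3 = 6;  x_4 = (x_3 − 6)/19 = -4/11
  x_4 = -4/11;  a_4 = 10;  x_5 = (x_4 − 10)/19 = -6/11
Digits: (7, 5, 17, 6, 10).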